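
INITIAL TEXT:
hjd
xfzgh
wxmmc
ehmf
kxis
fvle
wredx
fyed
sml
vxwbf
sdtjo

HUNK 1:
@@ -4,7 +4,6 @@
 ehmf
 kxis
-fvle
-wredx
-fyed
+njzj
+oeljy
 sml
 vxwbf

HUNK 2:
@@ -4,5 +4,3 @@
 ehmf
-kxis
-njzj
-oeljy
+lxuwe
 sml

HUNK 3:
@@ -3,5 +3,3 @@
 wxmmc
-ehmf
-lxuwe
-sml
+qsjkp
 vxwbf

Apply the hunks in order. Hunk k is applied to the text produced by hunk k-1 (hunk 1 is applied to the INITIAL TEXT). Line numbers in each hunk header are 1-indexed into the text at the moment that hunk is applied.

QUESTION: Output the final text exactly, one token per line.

Hunk 1: at line 4 remove [fvle,wredx,fyed] add [njzj,oeljy] -> 10 lines: hjd xfzgh wxmmc ehmf kxis njzj oeljy sml vxwbf sdtjo
Hunk 2: at line 4 remove [kxis,njzj,oeljy] add [lxuwe] -> 8 lines: hjd xfzgh wxmmc ehmf lxuwe sml vxwbf sdtjo
Hunk 3: at line 3 remove [ehmf,lxuwe,sml] add [qsjkp] -> 6 lines: hjd xfzgh wxmmc qsjkp vxwbf sdtjo

Answer: hjd
xfzgh
wxmmc
qsjkp
vxwbf
sdtjo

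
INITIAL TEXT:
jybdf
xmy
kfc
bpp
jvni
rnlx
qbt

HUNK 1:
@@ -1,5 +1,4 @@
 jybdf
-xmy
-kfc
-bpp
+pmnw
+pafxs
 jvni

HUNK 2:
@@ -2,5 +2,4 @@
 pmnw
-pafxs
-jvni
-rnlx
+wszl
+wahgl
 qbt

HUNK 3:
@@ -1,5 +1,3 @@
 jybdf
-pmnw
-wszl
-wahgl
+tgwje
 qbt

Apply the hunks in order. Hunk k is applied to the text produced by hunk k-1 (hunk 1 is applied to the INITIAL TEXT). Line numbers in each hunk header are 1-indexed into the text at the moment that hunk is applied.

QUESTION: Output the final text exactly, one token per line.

Answer: jybdf
tgwje
qbt

Derivation:
Hunk 1: at line 1 remove [xmy,kfc,bpp] add [pmnw,pafxs] -> 6 lines: jybdf pmnw pafxs jvni rnlx qbt
Hunk 2: at line 2 remove [pafxs,jvni,rnlx] add [wszl,wahgl] -> 5 lines: jybdf pmnw wszl wahgl qbt
Hunk 3: at line 1 remove [pmnw,wszl,wahgl] add [tgwje] -> 3 lines: jybdf tgwje qbt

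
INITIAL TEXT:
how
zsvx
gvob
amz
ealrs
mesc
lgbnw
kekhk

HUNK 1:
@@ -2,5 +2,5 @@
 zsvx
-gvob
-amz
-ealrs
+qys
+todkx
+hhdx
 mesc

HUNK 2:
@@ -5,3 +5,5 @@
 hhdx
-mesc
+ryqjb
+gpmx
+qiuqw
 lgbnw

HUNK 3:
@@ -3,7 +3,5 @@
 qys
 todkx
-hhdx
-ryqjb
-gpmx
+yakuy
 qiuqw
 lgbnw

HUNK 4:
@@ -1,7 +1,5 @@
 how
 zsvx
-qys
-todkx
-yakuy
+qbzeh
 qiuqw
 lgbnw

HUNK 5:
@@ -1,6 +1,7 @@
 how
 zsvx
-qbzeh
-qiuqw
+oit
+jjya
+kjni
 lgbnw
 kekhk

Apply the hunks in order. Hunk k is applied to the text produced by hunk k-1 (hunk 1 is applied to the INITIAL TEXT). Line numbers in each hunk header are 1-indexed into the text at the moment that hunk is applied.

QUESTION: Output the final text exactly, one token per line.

Answer: how
zsvx
oit
jjya
kjni
lgbnw
kekhk

Derivation:
Hunk 1: at line 2 remove [gvob,amz,ealrs] add [qys,todkx,hhdx] -> 8 lines: how zsvx qys todkx hhdx mesc lgbnw kekhk
Hunk 2: at line 5 remove [mesc] add [ryqjb,gpmx,qiuqw] -> 10 lines: how zsvx qys todkx hhdx ryqjb gpmx qiuqw lgbnw kekhk
Hunk 3: at line 3 remove [hhdx,ryqjb,gpmx] add [yakuy] -> 8 lines: how zsvx qys todkx yakuy qiuqw lgbnw kekhk
Hunk 4: at line 1 remove [qys,todkx,yakuy] add [qbzeh] -> 6 lines: how zsvx qbzeh qiuqw lgbnw kekhk
Hunk 5: at line 1 remove [qbzeh,qiuqw] add [oit,jjya,kjni] -> 7 lines: how zsvx oit jjya kjni lgbnw kekhk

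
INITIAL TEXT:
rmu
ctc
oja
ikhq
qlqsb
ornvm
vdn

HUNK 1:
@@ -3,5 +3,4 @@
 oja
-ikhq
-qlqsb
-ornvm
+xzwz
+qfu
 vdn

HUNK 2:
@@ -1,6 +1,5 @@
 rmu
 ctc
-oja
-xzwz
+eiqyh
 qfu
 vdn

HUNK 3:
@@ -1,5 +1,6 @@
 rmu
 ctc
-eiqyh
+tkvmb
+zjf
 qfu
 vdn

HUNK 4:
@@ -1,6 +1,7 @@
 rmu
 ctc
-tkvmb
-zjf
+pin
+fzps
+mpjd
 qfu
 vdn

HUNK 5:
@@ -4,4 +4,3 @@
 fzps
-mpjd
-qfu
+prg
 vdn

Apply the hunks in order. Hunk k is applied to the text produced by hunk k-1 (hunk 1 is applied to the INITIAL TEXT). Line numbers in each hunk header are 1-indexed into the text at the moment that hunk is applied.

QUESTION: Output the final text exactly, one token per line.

Hunk 1: at line 3 remove [ikhq,qlqsb,ornvm] add [xzwz,qfu] -> 6 lines: rmu ctc oja xzwz qfu vdn
Hunk 2: at line 1 remove [oja,xzwz] add [eiqyh] -> 5 lines: rmu ctc eiqyh qfu vdn
Hunk 3: at line 1 remove [eiqyh] add [tkvmb,zjf] -> 6 lines: rmu ctc tkvmb zjf qfu vdn
Hunk 4: at line 1 remove [tkvmb,zjf] add [pin,fzps,mpjd] -> 7 lines: rmu ctc pin fzps mpjd qfu vdn
Hunk 5: at line 4 remove [mpjd,qfu] add [prg] -> 6 lines: rmu ctc pin fzps prg vdn

Answer: rmu
ctc
pin
fzps
prg
vdn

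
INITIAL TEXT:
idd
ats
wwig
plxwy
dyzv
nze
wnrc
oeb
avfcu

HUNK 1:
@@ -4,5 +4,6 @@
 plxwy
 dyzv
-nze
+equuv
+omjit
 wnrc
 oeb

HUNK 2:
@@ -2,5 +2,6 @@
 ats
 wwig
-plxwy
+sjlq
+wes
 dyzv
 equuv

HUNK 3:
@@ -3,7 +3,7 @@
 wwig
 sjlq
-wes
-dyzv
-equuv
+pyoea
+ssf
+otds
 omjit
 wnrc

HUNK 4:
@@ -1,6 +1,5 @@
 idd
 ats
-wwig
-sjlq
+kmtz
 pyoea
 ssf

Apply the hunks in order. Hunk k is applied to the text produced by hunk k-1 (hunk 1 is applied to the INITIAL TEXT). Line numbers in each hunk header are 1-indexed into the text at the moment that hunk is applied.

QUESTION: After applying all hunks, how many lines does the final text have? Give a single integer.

Hunk 1: at line 4 remove [nze] add [equuv,omjit] -> 10 lines: idd ats wwig plxwy dyzv equuv omjit wnrc oeb avfcu
Hunk 2: at line 2 remove [plxwy] add [sjlq,wes] -> 11 lines: idd ats wwig sjlq wes dyzv equuv omjit wnrc oeb avfcu
Hunk 3: at line 3 remove [wes,dyzv,equuv] add [pyoea,ssf,otds] -> 11 lines: idd ats wwig sjlq pyoea ssf otds omjit wnrc oeb avfcu
Hunk 4: at line 1 remove [wwig,sjlq] add [kmtz] -> 10 lines: idd ats kmtz pyoea ssf otds omjit wnrc oeb avfcu
Final line count: 10

Answer: 10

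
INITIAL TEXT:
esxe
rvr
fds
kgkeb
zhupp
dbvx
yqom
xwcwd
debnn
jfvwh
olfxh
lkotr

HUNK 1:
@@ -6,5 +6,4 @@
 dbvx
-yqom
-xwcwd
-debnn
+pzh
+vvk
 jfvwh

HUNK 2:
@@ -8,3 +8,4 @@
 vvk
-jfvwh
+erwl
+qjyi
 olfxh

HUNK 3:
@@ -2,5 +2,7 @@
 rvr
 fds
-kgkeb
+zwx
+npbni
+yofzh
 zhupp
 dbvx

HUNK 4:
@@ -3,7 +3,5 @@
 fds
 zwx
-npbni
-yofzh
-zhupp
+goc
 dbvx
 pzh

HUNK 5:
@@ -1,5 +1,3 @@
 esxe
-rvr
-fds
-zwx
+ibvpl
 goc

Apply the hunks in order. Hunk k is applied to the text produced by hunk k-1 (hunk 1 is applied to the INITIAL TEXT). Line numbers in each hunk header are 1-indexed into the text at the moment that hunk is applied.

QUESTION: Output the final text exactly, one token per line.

Hunk 1: at line 6 remove [yqom,xwcwd,debnn] add [pzh,vvk] -> 11 lines: esxe rvr fds kgkeb zhupp dbvx pzh vvk jfvwh olfxh lkotr
Hunk 2: at line 8 remove [jfvwh] add [erwl,qjyi] -> 12 lines: esxe rvr fds kgkeb zhupp dbvx pzh vvk erwl qjyi olfxh lkotr
Hunk 3: at line 2 remove [kgkeb] add [zwx,npbni,yofzh] -> 14 lines: esxe rvr fds zwx npbni yofzh zhupp dbvx pzh vvk erwl qjyi olfxh lkotr
Hunk 4: at line 3 remove [npbni,yofzh,zhupp] add [goc] -> 12 lines: esxe rvr fds zwx goc dbvx pzh vvk erwl qjyi olfxh lkotr
Hunk 5: at line 1 remove [rvr,fds,zwx] add [ibvpl] -> 10 lines: esxe ibvpl goc dbvx pzh vvk erwl qjyi olfxh lkotr

Answer: esxe
ibvpl
goc
dbvx
pzh
vvk
erwl
qjyi
olfxh
lkotr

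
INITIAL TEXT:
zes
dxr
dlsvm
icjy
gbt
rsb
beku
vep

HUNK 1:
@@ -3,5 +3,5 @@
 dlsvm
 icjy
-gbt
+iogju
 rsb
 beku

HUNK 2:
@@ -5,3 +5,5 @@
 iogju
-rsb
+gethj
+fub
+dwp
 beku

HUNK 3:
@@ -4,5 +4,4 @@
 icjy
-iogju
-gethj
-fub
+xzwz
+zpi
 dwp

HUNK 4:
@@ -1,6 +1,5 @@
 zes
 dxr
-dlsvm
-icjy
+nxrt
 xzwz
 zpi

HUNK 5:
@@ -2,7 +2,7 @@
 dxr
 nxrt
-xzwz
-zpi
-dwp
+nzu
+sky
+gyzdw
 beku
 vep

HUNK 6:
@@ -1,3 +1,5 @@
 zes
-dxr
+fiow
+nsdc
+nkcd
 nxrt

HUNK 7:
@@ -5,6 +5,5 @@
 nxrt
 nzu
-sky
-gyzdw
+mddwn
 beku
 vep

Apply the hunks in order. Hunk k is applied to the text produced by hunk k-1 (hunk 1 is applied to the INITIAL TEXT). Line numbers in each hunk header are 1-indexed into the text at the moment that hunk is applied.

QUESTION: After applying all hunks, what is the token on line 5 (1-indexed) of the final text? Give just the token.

Hunk 1: at line 3 remove [gbt] add [iogju] -> 8 lines: zes dxr dlsvm icjy iogju rsb beku vep
Hunk 2: at line 5 remove [rsb] add [gethj,fub,dwp] -> 10 lines: zes dxr dlsvm icjy iogju gethj fub dwp beku vep
Hunk 3: at line 4 remove [iogju,gethj,fub] add [xzwz,zpi] -> 9 lines: zes dxr dlsvm icjy xzwz zpi dwp beku vep
Hunk 4: at line 1 remove [dlsvm,icjy] add [nxrt] -> 8 lines: zes dxr nxrt xzwz zpi dwp beku vep
Hunk 5: at line 2 remove [xzwz,zpi,dwp] add [nzu,sky,gyzdw] -> 8 lines: zes dxr nxrt nzu sky gyzdw beku vep
Hunk 6: at line 1 remove [dxr] add [fiow,nsdc,nkcd] -> 10 lines: zes fiow nsdc nkcd nxrt nzu sky gyzdw beku vep
Hunk 7: at line 5 remove [sky,gyzdw] add [mddwn] -> 9 lines: zes fiow nsdc nkcd nxrt nzu mddwn beku vep
Final line 5: nxrt

Answer: nxrt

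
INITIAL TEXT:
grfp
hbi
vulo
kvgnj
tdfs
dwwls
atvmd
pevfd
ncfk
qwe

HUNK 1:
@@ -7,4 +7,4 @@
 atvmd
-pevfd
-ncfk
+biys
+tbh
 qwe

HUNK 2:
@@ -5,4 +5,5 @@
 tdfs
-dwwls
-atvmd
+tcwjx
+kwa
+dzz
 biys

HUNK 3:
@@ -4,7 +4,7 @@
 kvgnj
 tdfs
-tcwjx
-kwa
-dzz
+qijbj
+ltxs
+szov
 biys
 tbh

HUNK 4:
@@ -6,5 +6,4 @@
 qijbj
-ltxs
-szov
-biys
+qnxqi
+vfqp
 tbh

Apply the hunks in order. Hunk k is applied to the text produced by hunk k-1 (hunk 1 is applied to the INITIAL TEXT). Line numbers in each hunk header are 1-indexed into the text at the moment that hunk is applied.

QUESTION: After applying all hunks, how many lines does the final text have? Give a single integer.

Answer: 10

Derivation:
Hunk 1: at line 7 remove [pevfd,ncfk] add [biys,tbh] -> 10 lines: grfp hbi vulo kvgnj tdfs dwwls atvmd biys tbh qwe
Hunk 2: at line 5 remove [dwwls,atvmd] add [tcwjx,kwa,dzz] -> 11 lines: grfp hbi vulo kvgnj tdfs tcwjx kwa dzz biys tbh qwe
Hunk 3: at line 4 remove [tcwjx,kwa,dzz] add [qijbj,ltxs,szov] -> 11 lines: grfp hbi vulo kvgnj tdfs qijbj ltxs szov biys tbh qwe
Hunk 4: at line 6 remove [ltxs,szov,biys] add [qnxqi,vfqp] -> 10 lines: grfp hbi vulo kvgnj tdfs qijbj qnxqi vfqp tbh qwe
Final line count: 10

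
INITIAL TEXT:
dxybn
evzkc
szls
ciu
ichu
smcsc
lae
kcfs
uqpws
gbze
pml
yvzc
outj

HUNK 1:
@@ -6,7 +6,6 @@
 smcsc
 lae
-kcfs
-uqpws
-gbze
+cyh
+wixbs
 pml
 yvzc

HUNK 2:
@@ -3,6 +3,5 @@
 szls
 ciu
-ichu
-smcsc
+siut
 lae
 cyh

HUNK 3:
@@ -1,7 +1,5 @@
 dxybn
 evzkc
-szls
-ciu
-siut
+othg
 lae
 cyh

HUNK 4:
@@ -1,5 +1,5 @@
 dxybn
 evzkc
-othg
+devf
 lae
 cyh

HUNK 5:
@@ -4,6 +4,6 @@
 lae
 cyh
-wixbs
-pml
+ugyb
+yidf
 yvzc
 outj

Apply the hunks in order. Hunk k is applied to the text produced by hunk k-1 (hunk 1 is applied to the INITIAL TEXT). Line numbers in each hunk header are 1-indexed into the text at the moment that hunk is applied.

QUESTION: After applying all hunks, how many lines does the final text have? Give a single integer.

Hunk 1: at line 6 remove [kcfs,uqpws,gbze] add [cyh,wixbs] -> 12 lines: dxybn evzkc szls ciu ichu smcsc lae cyh wixbs pml yvzc outj
Hunk 2: at line 3 remove [ichu,smcsc] add [siut] -> 11 lines: dxybn evzkc szls ciu siut lae cyh wixbs pml yvzc outj
Hunk 3: at line 1 remove [szls,ciu,siut] add [othg] -> 9 lines: dxybn evzkc othg lae cyh wixbs pml yvzc outj
Hunk 4: at line 1 remove [othg] add [devf] -> 9 lines: dxybn evzkc devf lae cyh wixbs pml yvzc outj
Hunk 5: at line 4 remove [wixbs,pml] add [ugyb,yidf] -> 9 lines: dxybn evzkc devf lae cyh ugyb yidf yvzc outj
Final line count: 9

Answer: 9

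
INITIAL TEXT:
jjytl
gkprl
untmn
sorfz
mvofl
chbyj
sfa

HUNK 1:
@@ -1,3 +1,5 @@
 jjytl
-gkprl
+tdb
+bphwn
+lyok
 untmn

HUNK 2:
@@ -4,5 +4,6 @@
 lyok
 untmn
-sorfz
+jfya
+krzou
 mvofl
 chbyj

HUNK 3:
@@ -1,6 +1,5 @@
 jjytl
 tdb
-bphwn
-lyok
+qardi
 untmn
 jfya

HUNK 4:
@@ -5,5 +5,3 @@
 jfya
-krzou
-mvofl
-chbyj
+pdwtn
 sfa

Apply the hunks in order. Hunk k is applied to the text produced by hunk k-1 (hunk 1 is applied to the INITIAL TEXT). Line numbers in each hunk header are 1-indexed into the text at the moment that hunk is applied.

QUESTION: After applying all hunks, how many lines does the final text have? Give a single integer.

Answer: 7

Derivation:
Hunk 1: at line 1 remove [gkprl] add [tdb,bphwn,lyok] -> 9 lines: jjytl tdb bphwn lyok untmn sorfz mvofl chbyj sfa
Hunk 2: at line 4 remove [sorfz] add [jfya,krzou] -> 10 lines: jjytl tdb bphwn lyok untmn jfya krzou mvofl chbyj sfa
Hunk 3: at line 1 remove [bphwn,lyok] add [qardi] -> 9 lines: jjytl tdb qardi untmn jfya krzou mvofl chbyj sfa
Hunk 4: at line 5 remove [krzou,mvofl,chbyj] add [pdwtn] -> 7 lines: jjytl tdb qardi untmn jfya pdwtn sfa
Final line count: 7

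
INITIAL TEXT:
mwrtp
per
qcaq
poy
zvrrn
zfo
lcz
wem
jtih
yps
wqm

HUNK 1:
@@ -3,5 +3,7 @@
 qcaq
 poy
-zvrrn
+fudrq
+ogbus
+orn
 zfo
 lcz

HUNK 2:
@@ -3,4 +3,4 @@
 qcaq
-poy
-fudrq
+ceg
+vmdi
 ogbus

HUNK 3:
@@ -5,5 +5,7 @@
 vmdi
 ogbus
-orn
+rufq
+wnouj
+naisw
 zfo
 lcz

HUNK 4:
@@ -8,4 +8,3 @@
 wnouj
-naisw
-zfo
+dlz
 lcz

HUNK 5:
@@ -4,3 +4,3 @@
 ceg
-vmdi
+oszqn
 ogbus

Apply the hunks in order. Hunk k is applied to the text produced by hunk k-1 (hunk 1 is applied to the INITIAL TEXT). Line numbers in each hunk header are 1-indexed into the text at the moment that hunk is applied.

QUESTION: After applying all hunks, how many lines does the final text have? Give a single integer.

Answer: 14

Derivation:
Hunk 1: at line 3 remove [zvrrn] add [fudrq,ogbus,orn] -> 13 lines: mwrtp per qcaq poy fudrq ogbus orn zfo lcz wem jtih yps wqm
Hunk 2: at line 3 remove [poy,fudrq] add [ceg,vmdi] -> 13 lines: mwrtp per qcaq ceg vmdi ogbus orn zfo lcz wem jtih yps wqm
Hunk 3: at line 5 remove [orn] add [rufq,wnouj,naisw] -> 15 lines: mwrtp per qcaq ceg vmdi ogbus rufq wnouj naisw zfo lcz wem jtih yps wqm
Hunk 4: at line 8 remove [naisw,zfo] add [dlz] -> 14 lines: mwrtp per qcaq ceg vmdi ogbus rufq wnouj dlz lcz wem jtih yps wqm
Hunk 5: at line 4 remove [vmdi] add [oszqn] -> 14 lines: mwrtp per qcaq ceg oszqn ogbus rufq wnouj dlz lcz wem jtih yps wqm
Final line count: 14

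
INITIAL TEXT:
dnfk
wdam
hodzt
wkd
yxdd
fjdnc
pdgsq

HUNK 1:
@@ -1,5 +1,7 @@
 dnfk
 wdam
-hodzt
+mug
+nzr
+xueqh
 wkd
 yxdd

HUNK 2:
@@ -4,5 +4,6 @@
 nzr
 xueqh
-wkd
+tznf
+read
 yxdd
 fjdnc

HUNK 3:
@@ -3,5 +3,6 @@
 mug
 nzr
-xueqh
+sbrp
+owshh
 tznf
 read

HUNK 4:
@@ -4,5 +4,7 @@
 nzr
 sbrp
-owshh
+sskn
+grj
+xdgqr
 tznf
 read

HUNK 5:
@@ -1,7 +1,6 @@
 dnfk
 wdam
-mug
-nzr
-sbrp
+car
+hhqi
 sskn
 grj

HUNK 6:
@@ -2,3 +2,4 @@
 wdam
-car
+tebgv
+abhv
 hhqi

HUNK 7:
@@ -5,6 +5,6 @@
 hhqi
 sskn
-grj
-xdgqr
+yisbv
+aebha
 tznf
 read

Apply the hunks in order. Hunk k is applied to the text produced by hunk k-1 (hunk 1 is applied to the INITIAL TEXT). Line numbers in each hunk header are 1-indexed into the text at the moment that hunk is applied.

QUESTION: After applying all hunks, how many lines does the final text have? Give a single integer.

Answer: 13

Derivation:
Hunk 1: at line 1 remove [hodzt] add [mug,nzr,xueqh] -> 9 lines: dnfk wdam mug nzr xueqh wkd yxdd fjdnc pdgsq
Hunk 2: at line 4 remove [wkd] add [tznf,read] -> 10 lines: dnfk wdam mug nzr xueqh tznf read yxdd fjdnc pdgsq
Hunk 3: at line 3 remove [xueqh] add [sbrp,owshh] -> 11 lines: dnfk wdam mug nzr sbrp owshh tznf read yxdd fjdnc pdgsq
Hunk 4: at line 4 remove [owshh] add [sskn,grj,xdgqr] -> 13 lines: dnfk wdam mug nzr sbrp sskn grj xdgqr tznf read yxdd fjdnc pdgsq
Hunk 5: at line 1 remove [mug,nzr,sbrp] add [car,hhqi] -> 12 lines: dnfk wdam car hhqi sskn grj xdgqr tznf read yxdd fjdnc pdgsq
Hunk 6: at line 2 remove [car] add [tebgv,abhv] -> 13 lines: dnfk wdam tebgv abhv hhqi sskn grj xdgqr tznf read yxdd fjdnc pdgsq
Hunk 7: at line 5 remove [grj,xdgqr] add [yisbv,aebha] -> 13 lines: dnfk wdam tebgv abhv hhqi sskn yisbv aebha tznf read yxdd fjdnc pdgsq
Final line count: 13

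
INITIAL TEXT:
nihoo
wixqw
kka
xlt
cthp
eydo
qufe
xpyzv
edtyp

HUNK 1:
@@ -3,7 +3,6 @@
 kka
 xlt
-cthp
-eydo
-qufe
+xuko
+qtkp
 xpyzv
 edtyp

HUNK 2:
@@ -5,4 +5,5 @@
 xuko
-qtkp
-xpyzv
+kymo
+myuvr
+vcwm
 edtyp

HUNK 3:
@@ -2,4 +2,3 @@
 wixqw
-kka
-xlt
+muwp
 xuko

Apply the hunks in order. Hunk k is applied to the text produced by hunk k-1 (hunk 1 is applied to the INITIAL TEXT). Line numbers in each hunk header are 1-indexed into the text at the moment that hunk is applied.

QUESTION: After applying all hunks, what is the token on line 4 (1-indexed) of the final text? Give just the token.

Hunk 1: at line 3 remove [cthp,eydo,qufe] add [xuko,qtkp] -> 8 lines: nihoo wixqw kka xlt xuko qtkp xpyzv edtyp
Hunk 2: at line 5 remove [qtkp,xpyzv] add [kymo,myuvr,vcwm] -> 9 lines: nihoo wixqw kka xlt xuko kymo myuvr vcwm edtyp
Hunk 3: at line 2 remove [kka,xlt] add [muwp] -> 8 lines: nihoo wixqw muwp xuko kymo myuvr vcwm edtyp
Final line 4: xuko

Answer: xuko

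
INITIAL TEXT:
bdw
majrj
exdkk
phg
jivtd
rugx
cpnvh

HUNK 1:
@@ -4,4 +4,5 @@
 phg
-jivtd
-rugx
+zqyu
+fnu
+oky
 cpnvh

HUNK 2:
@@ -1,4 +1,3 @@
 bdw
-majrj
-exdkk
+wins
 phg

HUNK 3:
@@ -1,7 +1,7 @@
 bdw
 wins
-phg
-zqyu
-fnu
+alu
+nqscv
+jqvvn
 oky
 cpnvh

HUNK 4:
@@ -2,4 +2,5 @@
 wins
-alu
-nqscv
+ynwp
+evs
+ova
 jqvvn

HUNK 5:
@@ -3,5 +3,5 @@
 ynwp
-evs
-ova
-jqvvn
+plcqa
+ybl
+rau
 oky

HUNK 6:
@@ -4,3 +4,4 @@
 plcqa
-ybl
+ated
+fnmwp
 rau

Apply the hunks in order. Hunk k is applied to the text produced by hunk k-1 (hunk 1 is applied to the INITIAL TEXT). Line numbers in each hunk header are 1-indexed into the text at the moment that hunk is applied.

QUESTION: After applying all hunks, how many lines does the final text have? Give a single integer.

Answer: 9

Derivation:
Hunk 1: at line 4 remove [jivtd,rugx] add [zqyu,fnu,oky] -> 8 lines: bdw majrj exdkk phg zqyu fnu oky cpnvh
Hunk 2: at line 1 remove [majrj,exdkk] add [wins] -> 7 lines: bdw wins phg zqyu fnu oky cpnvh
Hunk 3: at line 1 remove [phg,zqyu,fnu] add [alu,nqscv,jqvvn] -> 7 lines: bdw wins alu nqscv jqvvn oky cpnvh
Hunk 4: at line 2 remove [alu,nqscv] add [ynwp,evs,ova] -> 8 lines: bdw wins ynwp evs ova jqvvn oky cpnvh
Hunk 5: at line 3 remove [evs,ova,jqvvn] add [plcqa,ybl,rau] -> 8 lines: bdw wins ynwp plcqa ybl rau oky cpnvh
Hunk 6: at line 4 remove [ybl] add [ated,fnmwp] -> 9 lines: bdw wins ynwp plcqa ated fnmwp rau oky cpnvh
Final line count: 9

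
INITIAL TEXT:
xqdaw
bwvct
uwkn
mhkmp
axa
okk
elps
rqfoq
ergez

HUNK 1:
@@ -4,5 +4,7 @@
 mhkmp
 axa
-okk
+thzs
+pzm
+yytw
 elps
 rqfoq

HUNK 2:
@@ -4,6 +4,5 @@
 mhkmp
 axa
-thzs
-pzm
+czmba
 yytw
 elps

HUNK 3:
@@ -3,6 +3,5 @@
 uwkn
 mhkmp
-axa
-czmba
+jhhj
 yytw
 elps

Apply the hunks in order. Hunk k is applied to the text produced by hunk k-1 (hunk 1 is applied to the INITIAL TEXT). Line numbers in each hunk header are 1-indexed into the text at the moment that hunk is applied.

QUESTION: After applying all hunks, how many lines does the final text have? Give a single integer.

Answer: 9

Derivation:
Hunk 1: at line 4 remove [okk] add [thzs,pzm,yytw] -> 11 lines: xqdaw bwvct uwkn mhkmp axa thzs pzm yytw elps rqfoq ergez
Hunk 2: at line 4 remove [thzs,pzm] add [czmba] -> 10 lines: xqdaw bwvct uwkn mhkmp axa czmba yytw elps rqfoq ergez
Hunk 3: at line 3 remove [axa,czmba] add [jhhj] -> 9 lines: xqdaw bwvct uwkn mhkmp jhhj yytw elps rqfoq ergez
Final line count: 9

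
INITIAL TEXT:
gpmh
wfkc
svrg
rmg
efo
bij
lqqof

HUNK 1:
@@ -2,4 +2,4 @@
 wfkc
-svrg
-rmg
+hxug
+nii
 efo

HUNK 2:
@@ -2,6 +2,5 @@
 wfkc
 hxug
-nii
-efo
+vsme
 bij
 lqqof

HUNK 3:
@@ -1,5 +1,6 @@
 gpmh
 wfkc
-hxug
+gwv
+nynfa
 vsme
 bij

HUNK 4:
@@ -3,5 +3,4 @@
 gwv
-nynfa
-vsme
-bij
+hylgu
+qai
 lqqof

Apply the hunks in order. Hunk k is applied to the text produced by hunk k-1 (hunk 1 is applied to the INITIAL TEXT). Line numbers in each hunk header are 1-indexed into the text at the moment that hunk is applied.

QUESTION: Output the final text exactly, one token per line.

Hunk 1: at line 2 remove [svrg,rmg] add [hxug,nii] -> 7 lines: gpmh wfkc hxug nii efo bij lqqof
Hunk 2: at line 2 remove [nii,efo] add [vsme] -> 6 lines: gpmh wfkc hxug vsme bij lqqof
Hunk 3: at line 1 remove [hxug] add [gwv,nynfa] -> 7 lines: gpmh wfkc gwv nynfa vsme bij lqqof
Hunk 4: at line 3 remove [nynfa,vsme,bij] add [hylgu,qai] -> 6 lines: gpmh wfkc gwv hylgu qai lqqof

Answer: gpmh
wfkc
gwv
hylgu
qai
lqqof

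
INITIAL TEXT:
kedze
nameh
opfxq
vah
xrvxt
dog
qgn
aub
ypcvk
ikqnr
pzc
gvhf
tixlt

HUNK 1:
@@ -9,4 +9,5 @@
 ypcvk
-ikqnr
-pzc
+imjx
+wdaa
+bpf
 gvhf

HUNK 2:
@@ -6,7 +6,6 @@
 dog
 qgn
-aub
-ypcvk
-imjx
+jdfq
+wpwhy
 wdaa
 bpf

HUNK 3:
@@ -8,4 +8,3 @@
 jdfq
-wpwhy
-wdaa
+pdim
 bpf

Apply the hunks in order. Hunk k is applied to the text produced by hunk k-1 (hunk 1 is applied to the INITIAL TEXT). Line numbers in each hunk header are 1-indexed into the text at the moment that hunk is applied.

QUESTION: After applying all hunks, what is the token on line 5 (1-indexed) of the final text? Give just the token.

Hunk 1: at line 9 remove [ikqnr,pzc] add [imjx,wdaa,bpf] -> 14 lines: kedze nameh opfxq vah xrvxt dog qgn aub ypcvk imjx wdaa bpf gvhf tixlt
Hunk 2: at line 6 remove [aub,ypcvk,imjx] add [jdfq,wpwhy] -> 13 lines: kedze nameh opfxq vah xrvxt dog qgn jdfq wpwhy wdaa bpf gvhf tixlt
Hunk 3: at line 8 remove [wpwhy,wdaa] add [pdim] -> 12 lines: kedze nameh opfxq vah xrvxt dog qgn jdfq pdim bpf gvhf tixlt
Final line 5: xrvxt

Answer: xrvxt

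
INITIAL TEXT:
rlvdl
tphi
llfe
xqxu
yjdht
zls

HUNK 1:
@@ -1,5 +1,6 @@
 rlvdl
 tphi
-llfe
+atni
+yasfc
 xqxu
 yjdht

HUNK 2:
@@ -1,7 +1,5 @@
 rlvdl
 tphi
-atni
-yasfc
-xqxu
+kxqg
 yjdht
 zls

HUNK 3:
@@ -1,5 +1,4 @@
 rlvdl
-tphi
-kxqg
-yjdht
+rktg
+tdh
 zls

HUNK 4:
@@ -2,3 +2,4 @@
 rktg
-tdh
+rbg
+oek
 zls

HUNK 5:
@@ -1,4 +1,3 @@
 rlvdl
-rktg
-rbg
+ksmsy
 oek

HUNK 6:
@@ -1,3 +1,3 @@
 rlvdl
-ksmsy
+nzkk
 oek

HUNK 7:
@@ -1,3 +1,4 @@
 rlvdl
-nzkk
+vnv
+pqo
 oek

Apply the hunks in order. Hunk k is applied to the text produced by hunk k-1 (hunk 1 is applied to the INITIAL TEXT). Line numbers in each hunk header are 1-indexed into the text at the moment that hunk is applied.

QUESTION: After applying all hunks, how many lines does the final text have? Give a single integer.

Hunk 1: at line 1 remove [llfe] add [atni,yasfc] -> 7 lines: rlvdl tphi atni yasfc xqxu yjdht zls
Hunk 2: at line 1 remove [atni,yasfc,xqxu] add [kxqg] -> 5 lines: rlvdl tphi kxqg yjdht zls
Hunk 3: at line 1 remove [tphi,kxqg,yjdht] add [rktg,tdh] -> 4 lines: rlvdl rktg tdh zls
Hunk 4: at line 2 remove [tdh] add [rbg,oek] -> 5 lines: rlvdl rktg rbg oek zls
Hunk 5: at line 1 remove [rktg,rbg] add [ksmsy] -> 4 lines: rlvdl ksmsy oek zls
Hunk 6: at line 1 remove [ksmsy] add [nzkk] -> 4 lines: rlvdl nzkk oek zls
Hunk 7: at line 1 remove [nzkk] add [vnv,pqo] -> 5 lines: rlvdl vnv pqo oek zls
Final line count: 5

Answer: 5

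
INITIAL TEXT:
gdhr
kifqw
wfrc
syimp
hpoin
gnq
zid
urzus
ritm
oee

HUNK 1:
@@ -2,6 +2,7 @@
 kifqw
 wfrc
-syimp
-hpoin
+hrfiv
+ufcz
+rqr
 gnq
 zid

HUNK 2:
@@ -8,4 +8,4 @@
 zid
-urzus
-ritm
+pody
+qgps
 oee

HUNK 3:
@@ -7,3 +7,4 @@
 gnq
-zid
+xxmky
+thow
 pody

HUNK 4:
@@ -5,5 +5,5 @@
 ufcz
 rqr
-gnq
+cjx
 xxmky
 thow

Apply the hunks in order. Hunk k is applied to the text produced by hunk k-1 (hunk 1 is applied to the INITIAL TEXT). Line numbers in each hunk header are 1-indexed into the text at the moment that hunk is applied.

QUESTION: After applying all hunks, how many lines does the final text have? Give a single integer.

Answer: 12

Derivation:
Hunk 1: at line 2 remove [syimp,hpoin] add [hrfiv,ufcz,rqr] -> 11 lines: gdhr kifqw wfrc hrfiv ufcz rqr gnq zid urzus ritm oee
Hunk 2: at line 8 remove [urzus,ritm] add [pody,qgps] -> 11 lines: gdhr kifqw wfrc hrfiv ufcz rqr gnq zid pody qgps oee
Hunk 3: at line 7 remove [zid] add [xxmky,thow] -> 12 lines: gdhr kifqw wfrc hrfiv ufcz rqr gnq xxmky thow pody qgps oee
Hunk 4: at line 5 remove [gnq] add [cjx] -> 12 lines: gdhr kifqw wfrc hrfiv ufcz rqr cjx xxmky thow pody qgps oee
Final line count: 12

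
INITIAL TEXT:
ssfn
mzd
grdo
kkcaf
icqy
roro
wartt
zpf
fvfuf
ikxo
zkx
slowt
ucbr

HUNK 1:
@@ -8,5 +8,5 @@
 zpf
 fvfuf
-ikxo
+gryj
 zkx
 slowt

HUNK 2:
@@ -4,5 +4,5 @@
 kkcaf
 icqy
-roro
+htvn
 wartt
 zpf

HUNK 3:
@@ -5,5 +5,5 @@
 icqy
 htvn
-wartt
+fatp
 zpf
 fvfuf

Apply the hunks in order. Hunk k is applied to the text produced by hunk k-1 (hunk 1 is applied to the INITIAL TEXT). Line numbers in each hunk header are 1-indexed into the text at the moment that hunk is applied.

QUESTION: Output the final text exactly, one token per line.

Answer: ssfn
mzd
grdo
kkcaf
icqy
htvn
fatp
zpf
fvfuf
gryj
zkx
slowt
ucbr

Derivation:
Hunk 1: at line 8 remove [ikxo] add [gryj] -> 13 lines: ssfn mzd grdo kkcaf icqy roro wartt zpf fvfuf gryj zkx slowt ucbr
Hunk 2: at line 4 remove [roro] add [htvn] -> 13 lines: ssfn mzd grdo kkcaf icqy htvn wartt zpf fvfuf gryj zkx slowt ucbr
Hunk 3: at line 5 remove [wartt] add [fatp] -> 13 lines: ssfn mzd grdo kkcaf icqy htvn fatp zpf fvfuf gryj zkx slowt ucbr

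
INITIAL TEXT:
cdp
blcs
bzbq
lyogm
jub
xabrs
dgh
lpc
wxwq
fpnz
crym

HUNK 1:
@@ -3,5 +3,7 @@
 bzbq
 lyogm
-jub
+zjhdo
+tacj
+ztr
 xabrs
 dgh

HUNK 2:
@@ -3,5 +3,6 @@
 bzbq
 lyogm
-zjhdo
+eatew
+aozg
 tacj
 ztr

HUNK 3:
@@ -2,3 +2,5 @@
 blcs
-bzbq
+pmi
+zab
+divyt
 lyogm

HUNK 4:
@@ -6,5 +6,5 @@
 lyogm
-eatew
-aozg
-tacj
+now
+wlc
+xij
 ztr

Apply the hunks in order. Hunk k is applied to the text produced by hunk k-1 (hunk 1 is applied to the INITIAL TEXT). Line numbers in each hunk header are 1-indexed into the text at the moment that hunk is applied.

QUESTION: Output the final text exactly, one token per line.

Answer: cdp
blcs
pmi
zab
divyt
lyogm
now
wlc
xij
ztr
xabrs
dgh
lpc
wxwq
fpnz
crym

Derivation:
Hunk 1: at line 3 remove [jub] add [zjhdo,tacj,ztr] -> 13 lines: cdp blcs bzbq lyogm zjhdo tacj ztr xabrs dgh lpc wxwq fpnz crym
Hunk 2: at line 3 remove [zjhdo] add [eatew,aozg] -> 14 lines: cdp blcs bzbq lyogm eatew aozg tacj ztr xabrs dgh lpc wxwq fpnz crym
Hunk 3: at line 2 remove [bzbq] add [pmi,zab,divyt] -> 16 lines: cdp blcs pmi zab divyt lyogm eatew aozg tacj ztr xabrs dgh lpc wxwq fpnz crym
Hunk 4: at line 6 remove [eatew,aozg,tacj] add [now,wlc,xij] -> 16 lines: cdp blcs pmi zab divyt lyogm now wlc xij ztr xabrs dgh lpc wxwq fpnz crym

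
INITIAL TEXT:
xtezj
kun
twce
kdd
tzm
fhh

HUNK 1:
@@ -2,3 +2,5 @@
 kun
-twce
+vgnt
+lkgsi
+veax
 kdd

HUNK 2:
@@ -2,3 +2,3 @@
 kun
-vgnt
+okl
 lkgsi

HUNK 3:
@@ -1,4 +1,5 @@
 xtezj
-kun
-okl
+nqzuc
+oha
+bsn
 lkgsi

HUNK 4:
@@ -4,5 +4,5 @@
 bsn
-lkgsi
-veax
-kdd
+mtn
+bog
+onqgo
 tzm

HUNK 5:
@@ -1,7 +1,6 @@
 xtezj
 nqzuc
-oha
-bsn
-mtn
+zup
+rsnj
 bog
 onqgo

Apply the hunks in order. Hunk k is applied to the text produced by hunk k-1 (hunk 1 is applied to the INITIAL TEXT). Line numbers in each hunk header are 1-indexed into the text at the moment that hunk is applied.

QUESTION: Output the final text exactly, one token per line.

Answer: xtezj
nqzuc
zup
rsnj
bog
onqgo
tzm
fhh

Derivation:
Hunk 1: at line 2 remove [twce] add [vgnt,lkgsi,veax] -> 8 lines: xtezj kun vgnt lkgsi veax kdd tzm fhh
Hunk 2: at line 2 remove [vgnt] add [okl] -> 8 lines: xtezj kun okl lkgsi veax kdd tzm fhh
Hunk 3: at line 1 remove [kun,okl] add [nqzuc,oha,bsn] -> 9 lines: xtezj nqzuc oha bsn lkgsi veax kdd tzm fhh
Hunk 4: at line 4 remove [lkgsi,veax,kdd] add [mtn,bog,onqgo] -> 9 lines: xtezj nqzuc oha bsn mtn bog onqgo tzm fhh
Hunk 5: at line 1 remove [oha,bsn,mtn] add [zup,rsnj] -> 8 lines: xtezj nqzuc zup rsnj bog onqgo tzm fhh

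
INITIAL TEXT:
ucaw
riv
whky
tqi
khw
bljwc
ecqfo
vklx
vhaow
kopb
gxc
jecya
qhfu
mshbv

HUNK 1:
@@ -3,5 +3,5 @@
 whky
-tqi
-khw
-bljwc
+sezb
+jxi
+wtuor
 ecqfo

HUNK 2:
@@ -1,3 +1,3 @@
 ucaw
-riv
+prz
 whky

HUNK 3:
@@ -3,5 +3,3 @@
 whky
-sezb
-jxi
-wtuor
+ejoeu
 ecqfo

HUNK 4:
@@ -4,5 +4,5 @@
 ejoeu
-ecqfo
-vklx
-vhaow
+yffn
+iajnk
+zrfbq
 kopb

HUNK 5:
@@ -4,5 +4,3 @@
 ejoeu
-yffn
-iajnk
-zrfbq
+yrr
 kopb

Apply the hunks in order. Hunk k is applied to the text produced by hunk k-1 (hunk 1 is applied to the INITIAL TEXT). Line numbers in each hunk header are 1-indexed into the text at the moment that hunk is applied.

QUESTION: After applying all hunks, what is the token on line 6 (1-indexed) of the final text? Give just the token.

Answer: kopb

Derivation:
Hunk 1: at line 3 remove [tqi,khw,bljwc] add [sezb,jxi,wtuor] -> 14 lines: ucaw riv whky sezb jxi wtuor ecqfo vklx vhaow kopb gxc jecya qhfu mshbv
Hunk 2: at line 1 remove [riv] add [prz] -> 14 lines: ucaw prz whky sezb jxi wtuor ecqfo vklx vhaow kopb gxc jecya qhfu mshbv
Hunk 3: at line 3 remove [sezb,jxi,wtuor] add [ejoeu] -> 12 lines: ucaw prz whky ejoeu ecqfo vklx vhaow kopb gxc jecya qhfu mshbv
Hunk 4: at line 4 remove [ecqfo,vklx,vhaow] add [yffn,iajnk,zrfbq] -> 12 lines: ucaw prz whky ejoeu yffn iajnk zrfbq kopb gxc jecya qhfu mshbv
Hunk 5: at line 4 remove [yffn,iajnk,zrfbq] add [yrr] -> 10 lines: ucaw prz whky ejoeu yrr kopb gxc jecya qhfu mshbv
Final line 6: kopb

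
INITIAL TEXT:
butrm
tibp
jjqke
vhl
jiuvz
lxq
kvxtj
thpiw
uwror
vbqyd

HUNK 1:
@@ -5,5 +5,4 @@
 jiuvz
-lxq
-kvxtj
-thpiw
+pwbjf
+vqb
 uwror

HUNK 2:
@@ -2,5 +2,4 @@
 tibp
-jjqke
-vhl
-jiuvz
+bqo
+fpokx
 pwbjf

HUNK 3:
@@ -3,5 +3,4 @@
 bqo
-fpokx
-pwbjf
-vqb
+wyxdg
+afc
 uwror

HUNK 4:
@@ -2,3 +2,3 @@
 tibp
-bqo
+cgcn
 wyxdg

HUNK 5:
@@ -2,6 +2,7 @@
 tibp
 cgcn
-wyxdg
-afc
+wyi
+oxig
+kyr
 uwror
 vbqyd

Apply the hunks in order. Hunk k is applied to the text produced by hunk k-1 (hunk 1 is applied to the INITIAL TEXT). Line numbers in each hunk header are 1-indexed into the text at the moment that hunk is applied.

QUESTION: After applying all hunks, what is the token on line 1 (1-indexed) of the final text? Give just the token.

Answer: butrm

Derivation:
Hunk 1: at line 5 remove [lxq,kvxtj,thpiw] add [pwbjf,vqb] -> 9 lines: butrm tibp jjqke vhl jiuvz pwbjf vqb uwror vbqyd
Hunk 2: at line 2 remove [jjqke,vhl,jiuvz] add [bqo,fpokx] -> 8 lines: butrm tibp bqo fpokx pwbjf vqb uwror vbqyd
Hunk 3: at line 3 remove [fpokx,pwbjf,vqb] add [wyxdg,afc] -> 7 lines: butrm tibp bqo wyxdg afc uwror vbqyd
Hunk 4: at line 2 remove [bqo] add [cgcn] -> 7 lines: butrm tibp cgcn wyxdg afc uwror vbqyd
Hunk 5: at line 2 remove [wyxdg,afc] add [wyi,oxig,kyr] -> 8 lines: butrm tibp cgcn wyi oxig kyr uwror vbqyd
Final line 1: butrm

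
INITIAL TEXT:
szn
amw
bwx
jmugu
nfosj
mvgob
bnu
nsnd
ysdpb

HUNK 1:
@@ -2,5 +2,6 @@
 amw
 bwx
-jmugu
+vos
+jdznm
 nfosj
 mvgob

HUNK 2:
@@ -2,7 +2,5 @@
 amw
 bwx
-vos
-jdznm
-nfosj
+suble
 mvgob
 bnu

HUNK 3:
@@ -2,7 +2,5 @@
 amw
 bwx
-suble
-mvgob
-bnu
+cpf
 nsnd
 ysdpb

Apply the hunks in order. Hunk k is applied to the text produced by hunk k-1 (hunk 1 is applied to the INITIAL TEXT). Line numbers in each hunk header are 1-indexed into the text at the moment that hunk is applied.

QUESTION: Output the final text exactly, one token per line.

Answer: szn
amw
bwx
cpf
nsnd
ysdpb

Derivation:
Hunk 1: at line 2 remove [jmugu] add [vos,jdznm] -> 10 lines: szn amw bwx vos jdznm nfosj mvgob bnu nsnd ysdpb
Hunk 2: at line 2 remove [vos,jdznm,nfosj] add [suble] -> 8 lines: szn amw bwx suble mvgob bnu nsnd ysdpb
Hunk 3: at line 2 remove [suble,mvgob,bnu] add [cpf] -> 6 lines: szn amw bwx cpf nsnd ysdpb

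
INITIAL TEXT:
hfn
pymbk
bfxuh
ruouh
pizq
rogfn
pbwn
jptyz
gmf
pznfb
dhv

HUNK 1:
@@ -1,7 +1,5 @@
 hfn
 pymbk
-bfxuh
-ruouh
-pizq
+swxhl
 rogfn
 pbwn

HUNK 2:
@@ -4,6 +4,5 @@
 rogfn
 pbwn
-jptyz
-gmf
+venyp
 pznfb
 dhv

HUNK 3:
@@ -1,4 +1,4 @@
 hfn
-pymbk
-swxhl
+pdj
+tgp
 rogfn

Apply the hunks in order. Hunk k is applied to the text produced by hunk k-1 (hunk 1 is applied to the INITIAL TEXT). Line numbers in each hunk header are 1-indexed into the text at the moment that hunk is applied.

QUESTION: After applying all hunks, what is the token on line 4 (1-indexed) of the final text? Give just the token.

Hunk 1: at line 1 remove [bfxuh,ruouh,pizq] add [swxhl] -> 9 lines: hfn pymbk swxhl rogfn pbwn jptyz gmf pznfb dhv
Hunk 2: at line 4 remove [jptyz,gmf] add [venyp] -> 8 lines: hfn pymbk swxhl rogfn pbwn venyp pznfb dhv
Hunk 3: at line 1 remove [pymbk,swxhl] add [pdj,tgp] -> 8 lines: hfn pdj tgp rogfn pbwn venyp pznfb dhv
Final line 4: rogfn

Answer: rogfn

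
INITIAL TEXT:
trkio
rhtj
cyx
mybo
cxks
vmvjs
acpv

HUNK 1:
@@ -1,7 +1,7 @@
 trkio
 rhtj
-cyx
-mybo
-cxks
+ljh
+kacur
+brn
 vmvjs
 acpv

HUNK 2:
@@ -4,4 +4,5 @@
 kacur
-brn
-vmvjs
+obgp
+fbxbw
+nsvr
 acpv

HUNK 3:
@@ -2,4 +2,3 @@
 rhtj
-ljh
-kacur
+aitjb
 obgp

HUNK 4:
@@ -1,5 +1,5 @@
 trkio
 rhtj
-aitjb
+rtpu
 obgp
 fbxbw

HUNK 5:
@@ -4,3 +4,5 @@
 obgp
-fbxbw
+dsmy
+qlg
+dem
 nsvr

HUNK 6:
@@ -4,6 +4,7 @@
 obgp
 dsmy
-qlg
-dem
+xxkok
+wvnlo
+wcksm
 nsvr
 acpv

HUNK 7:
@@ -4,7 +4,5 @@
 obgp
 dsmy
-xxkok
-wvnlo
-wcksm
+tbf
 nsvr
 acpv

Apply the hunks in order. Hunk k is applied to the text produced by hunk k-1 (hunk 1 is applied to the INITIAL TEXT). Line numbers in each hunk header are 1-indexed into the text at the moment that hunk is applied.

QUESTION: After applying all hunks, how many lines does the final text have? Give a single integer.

Hunk 1: at line 1 remove [cyx,mybo,cxks] add [ljh,kacur,brn] -> 7 lines: trkio rhtj ljh kacur brn vmvjs acpv
Hunk 2: at line 4 remove [brn,vmvjs] add [obgp,fbxbw,nsvr] -> 8 lines: trkio rhtj ljh kacur obgp fbxbw nsvr acpv
Hunk 3: at line 2 remove [ljh,kacur] add [aitjb] -> 7 lines: trkio rhtj aitjb obgp fbxbw nsvr acpv
Hunk 4: at line 1 remove [aitjb] add [rtpu] -> 7 lines: trkio rhtj rtpu obgp fbxbw nsvr acpv
Hunk 5: at line 4 remove [fbxbw] add [dsmy,qlg,dem] -> 9 lines: trkio rhtj rtpu obgp dsmy qlg dem nsvr acpv
Hunk 6: at line 4 remove [qlg,dem] add [xxkok,wvnlo,wcksm] -> 10 lines: trkio rhtj rtpu obgp dsmy xxkok wvnlo wcksm nsvr acpv
Hunk 7: at line 4 remove [xxkok,wvnlo,wcksm] add [tbf] -> 8 lines: trkio rhtj rtpu obgp dsmy tbf nsvr acpv
Final line count: 8

Answer: 8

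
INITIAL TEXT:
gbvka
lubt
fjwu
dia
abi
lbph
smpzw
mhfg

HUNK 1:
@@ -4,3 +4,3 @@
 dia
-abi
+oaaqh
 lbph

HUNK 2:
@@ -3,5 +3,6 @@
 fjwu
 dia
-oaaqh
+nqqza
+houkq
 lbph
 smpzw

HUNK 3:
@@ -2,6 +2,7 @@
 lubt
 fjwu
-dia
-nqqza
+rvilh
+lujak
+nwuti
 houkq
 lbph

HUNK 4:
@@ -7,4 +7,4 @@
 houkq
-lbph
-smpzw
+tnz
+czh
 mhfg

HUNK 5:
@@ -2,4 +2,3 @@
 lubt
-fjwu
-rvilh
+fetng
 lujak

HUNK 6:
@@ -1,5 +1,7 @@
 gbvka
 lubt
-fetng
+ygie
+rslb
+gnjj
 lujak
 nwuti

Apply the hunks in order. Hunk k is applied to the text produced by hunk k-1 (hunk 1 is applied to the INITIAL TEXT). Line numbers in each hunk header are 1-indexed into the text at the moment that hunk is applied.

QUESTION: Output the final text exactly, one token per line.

Hunk 1: at line 4 remove [abi] add [oaaqh] -> 8 lines: gbvka lubt fjwu dia oaaqh lbph smpzw mhfg
Hunk 2: at line 3 remove [oaaqh] add [nqqza,houkq] -> 9 lines: gbvka lubt fjwu dia nqqza houkq lbph smpzw mhfg
Hunk 3: at line 2 remove [dia,nqqza] add [rvilh,lujak,nwuti] -> 10 lines: gbvka lubt fjwu rvilh lujak nwuti houkq lbph smpzw mhfg
Hunk 4: at line 7 remove [lbph,smpzw] add [tnz,czh] -> 10 lines: gbvka lubt fjwu rvilh lujak nwuti houkq tnz czh mhfg
Hunk 5: at line 2 remove [fjwu,rvilh] add [fetng] -> 9 lines: gbvka lubt fetng lujak nwuti houkq tnz czh mhfg
Hunk 6: at line 1 remove [fetng] add [ygie,rslb,gnjj] -> 11 lines: gbvka lubt ygie rslb gnjj lujak nwuti houkq tnz czh mhfg

Answer: gbvka
lubt
ygie
rslb
gnjj
lujak
nwuti
houkq
tnz
czh
mhfg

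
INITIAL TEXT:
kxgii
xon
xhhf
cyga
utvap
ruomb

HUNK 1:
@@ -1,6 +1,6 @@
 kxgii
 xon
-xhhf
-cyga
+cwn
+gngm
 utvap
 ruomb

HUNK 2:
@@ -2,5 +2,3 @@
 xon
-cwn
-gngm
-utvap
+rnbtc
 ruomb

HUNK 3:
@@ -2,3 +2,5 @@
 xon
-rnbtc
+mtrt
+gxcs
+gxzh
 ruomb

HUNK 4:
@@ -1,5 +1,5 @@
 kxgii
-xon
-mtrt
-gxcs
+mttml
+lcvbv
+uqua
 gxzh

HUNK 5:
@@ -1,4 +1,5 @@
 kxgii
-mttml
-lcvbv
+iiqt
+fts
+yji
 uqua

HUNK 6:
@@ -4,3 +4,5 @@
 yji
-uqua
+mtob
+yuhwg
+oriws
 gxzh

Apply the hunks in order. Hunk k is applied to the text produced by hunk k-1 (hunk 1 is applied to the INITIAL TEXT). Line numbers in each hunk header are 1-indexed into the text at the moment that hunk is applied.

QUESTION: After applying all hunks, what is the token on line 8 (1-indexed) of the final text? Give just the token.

Hunk 1: at line 1 remove [xhhf,cyga] add [cwn,gngm] -> 6 lines: kxgii xon cwn gngm utvap ruomb
Hunk 2: at line 2 remove [cwn,gngm,utvap] add [rnbtc] -> 4 lines: kxgii xon rnbtc ruomb
Hunk 3: at line 2 remove [rnbtc] add [mtrt,gxcs,gxzh] -> 6 lines: kxgii xon mtrt gxcs gxzh ruomb
Hunk 4: at line 1 remove [xon,mtrt,gxcs] add [mttml,lcvbv,uqua] -> 6 lines: kxgii mttml lcvbv uqua gxzh ruomb
Hunk 5: at line 1 remove [mttml,lcvbv] add [iiqt,fts,yji] -> 7 lines: kxgii iiqt fts yji uqua gxzh ruomb
Hunk 6: at line 4 remove [uqua] add [mtob,yuhwg,oriws] -> 9 lines: kxgii iiqt fts yji mtob yuhwg oriws gxzh ruomb
Final line 8: gxzh

Answer: gxzh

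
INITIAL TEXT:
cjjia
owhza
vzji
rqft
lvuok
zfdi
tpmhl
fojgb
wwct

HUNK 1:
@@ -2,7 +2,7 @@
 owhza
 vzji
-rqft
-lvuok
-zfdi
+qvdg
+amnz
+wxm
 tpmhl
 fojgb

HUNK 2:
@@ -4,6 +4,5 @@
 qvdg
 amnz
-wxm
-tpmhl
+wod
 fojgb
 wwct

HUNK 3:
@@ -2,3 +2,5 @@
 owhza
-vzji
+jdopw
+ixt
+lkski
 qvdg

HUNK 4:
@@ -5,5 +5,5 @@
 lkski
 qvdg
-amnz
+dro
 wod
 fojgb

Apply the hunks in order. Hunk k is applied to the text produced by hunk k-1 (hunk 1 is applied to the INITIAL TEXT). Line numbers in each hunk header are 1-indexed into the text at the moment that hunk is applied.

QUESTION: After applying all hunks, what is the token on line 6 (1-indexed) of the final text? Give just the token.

Hunk 1: at line 2 remove [rqft,lvuok,zfdi] add [qvdg,amnz,wxm] -> 9 lines: cjjia owhza vzji qvdg amnz wxm tpmhl fojgb wwct
Hunk 2: at line 4 remove [wxm,tpmhl] add [wod] -> 8 lines: cjjia owhza vzji qvdg amnz wod fojgb wwct
Hunk 3: at line 2 remove [vzji] add [jdopw,ixt,lkski] -> 10 lines: cjjia owhza jdopw ixt lkski qvdg amnz wod fojgb wwct
Hunk 4: at line 5 remove [amnz] add [dro] -> 10 lines: cjjia owhza jdopw ixt lkski qvdg dro wod fojgb wwct
Final line 6: qvdg

Answer: qvdg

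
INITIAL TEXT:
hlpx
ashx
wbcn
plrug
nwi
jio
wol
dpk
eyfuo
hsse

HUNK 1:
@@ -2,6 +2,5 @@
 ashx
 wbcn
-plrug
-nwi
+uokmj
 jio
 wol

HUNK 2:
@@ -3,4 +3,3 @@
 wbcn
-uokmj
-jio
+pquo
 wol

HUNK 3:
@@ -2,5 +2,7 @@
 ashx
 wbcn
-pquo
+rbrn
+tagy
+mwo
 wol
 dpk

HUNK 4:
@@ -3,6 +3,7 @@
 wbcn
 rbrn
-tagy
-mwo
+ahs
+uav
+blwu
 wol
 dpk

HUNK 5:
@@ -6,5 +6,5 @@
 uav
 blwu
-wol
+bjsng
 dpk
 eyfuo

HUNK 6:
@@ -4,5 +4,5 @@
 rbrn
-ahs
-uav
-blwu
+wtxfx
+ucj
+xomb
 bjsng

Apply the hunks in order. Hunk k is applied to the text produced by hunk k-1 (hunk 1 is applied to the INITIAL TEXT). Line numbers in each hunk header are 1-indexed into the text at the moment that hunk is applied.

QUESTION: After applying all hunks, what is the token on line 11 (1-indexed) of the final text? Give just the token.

Hunk 1: at line 2 remove [plrug,nwi] add [uokmj] -> 9 lines: hlpx ashx wbcn uokmj jio wol dpk eyfuo hsse
Hunk 2: at line 3 remove [uokmj,jio] add [pquo] -> 8 lines: hlpx ashx wbcn pquo wol dpk eyfuo hsse
Hunk 3: at line 2 remove [pquo] add [rbrn,tagy,mwo] -> 10 lines: hlpx ashx wbcn rbrn tagy mwo wol dpk eyfuo hsse
Hunk 4: at line 3 remove [tagy,mwo] add [ahs,uav,blwu] -> 11 lines: hlpx ashx wbcn rbrn ahs uav blwu wol dpk eyfuo hsse
Hunk 5: at line 6 remove [wol] add [bjsng] -> 11 lines: hlpx ashx wbcn rbrn ahs uav blwu bjsng dpk eyfuo hsse
Hunk 6: at line 4 remove [ahs,uav,blwu] add [wtxfx,ucj,xomb] -> 11 lines: hlpx ashx wbcn rbrn wtxfx ucj xomb bjsng dpk eyfuo hsse
Final line 11: hsse

Answer: hsse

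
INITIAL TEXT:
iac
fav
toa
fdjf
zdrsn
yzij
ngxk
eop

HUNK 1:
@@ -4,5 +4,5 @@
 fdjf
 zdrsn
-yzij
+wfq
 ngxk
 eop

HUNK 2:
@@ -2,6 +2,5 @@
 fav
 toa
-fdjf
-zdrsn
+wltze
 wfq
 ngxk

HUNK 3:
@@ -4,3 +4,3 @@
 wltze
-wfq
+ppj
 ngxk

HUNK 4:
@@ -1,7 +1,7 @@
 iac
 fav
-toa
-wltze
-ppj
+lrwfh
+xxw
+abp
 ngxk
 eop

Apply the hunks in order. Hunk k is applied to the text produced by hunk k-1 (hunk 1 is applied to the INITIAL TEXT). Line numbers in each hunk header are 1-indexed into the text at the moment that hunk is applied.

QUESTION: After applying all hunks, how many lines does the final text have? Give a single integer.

Answer: 7

Derivation:
Hunk 1: at line 4 remove [yzij] add [wfq] -> 8 lines: iac fav toa fdjf zdrsn wfq ngxk eop
Hunk 2: at line 2 remove [fdjf,zdrsn] add [wltze] -> 7 lines: iac fav toa wltze wfq ngxk eop
Hunk 3: at line 4 remove [wfq] add [ppj] -> 7 lines: iac fav toa wltze ppj ngxk eop
Hunk 4: at line 1 remove [toa,wltze,ppj] add [lrwfh,xxw,abp] -> 7 lines: iac fav lrwfh xxw abp ngxk eop
Final line count: 7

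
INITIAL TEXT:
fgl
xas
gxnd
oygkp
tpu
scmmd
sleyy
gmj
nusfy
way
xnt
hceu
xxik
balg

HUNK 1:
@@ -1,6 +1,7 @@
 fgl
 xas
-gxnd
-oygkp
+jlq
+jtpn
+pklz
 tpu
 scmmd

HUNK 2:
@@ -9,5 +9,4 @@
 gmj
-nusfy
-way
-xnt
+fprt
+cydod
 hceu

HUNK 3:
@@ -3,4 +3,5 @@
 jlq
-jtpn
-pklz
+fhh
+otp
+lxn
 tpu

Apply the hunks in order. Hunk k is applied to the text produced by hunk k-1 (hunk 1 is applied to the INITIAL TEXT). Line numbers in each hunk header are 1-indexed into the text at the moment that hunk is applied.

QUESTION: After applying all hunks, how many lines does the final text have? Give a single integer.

Hunk 1: at line 1 remove [gxnd,oygkp] add [jlq,jtpn,pklz] -> 15 lines: fgl xas jlq jtpn pklz tpu scmmd sleyy gmj nusfy way xnt hceu xxik balg
Hunk 2: at line 9 remove [nusfy,way,xnt] add [fprt,cydod] -> 14 lines: fgl xas jlq jtpn pklz tpu scmmd sleyy gmj fprt cydod hceu xxik balg
Hunk 3: at line 3 remove [jtpn,pklz] add [fhh,otp,lxn] -> 15 lines: fgl xas jlq fhh otp lxn tpu scmmd sleyy gmj fprt cydod hceu xxik balg
Final line count: 15

Answer: 15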